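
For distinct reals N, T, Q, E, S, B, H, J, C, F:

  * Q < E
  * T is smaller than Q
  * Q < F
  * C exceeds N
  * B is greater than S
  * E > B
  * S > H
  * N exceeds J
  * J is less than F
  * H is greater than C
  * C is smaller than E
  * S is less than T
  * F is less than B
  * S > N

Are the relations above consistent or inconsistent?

The single ordering J < N < C < H < S < T < Q < F < B < E satisfies every listed relation, so no contradiction arises.

consistent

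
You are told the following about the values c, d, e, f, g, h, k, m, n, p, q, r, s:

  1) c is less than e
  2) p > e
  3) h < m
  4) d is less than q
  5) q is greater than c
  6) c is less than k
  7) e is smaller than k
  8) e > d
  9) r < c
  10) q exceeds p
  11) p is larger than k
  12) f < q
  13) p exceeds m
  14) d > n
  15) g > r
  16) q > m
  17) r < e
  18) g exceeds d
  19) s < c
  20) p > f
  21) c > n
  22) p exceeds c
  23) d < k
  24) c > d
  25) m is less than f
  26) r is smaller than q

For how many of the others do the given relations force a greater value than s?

5

From s the given relations immediately reach c.
From those, e, k, p, q — 5 in total.
No other element is forced above s by the given relations, so the count is 5.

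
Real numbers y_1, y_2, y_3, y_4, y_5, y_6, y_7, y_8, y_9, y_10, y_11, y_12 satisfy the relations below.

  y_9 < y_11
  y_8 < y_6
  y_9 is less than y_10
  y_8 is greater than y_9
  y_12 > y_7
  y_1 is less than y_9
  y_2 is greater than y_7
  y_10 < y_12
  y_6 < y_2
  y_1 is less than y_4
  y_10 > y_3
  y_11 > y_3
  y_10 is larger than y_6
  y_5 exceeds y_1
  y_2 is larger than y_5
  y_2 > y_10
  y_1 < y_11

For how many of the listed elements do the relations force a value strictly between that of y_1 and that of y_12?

Chaining upward from y_1 reaches: y_5, y_9, y_8, y_11, y_6, y_4, y_10, y_2.
Chaining downward from y_12 reaches: y_9, y_3, y_8, y_7, y_6, y_10.
Strictly between y_1 and y_12 are those in both lists: y_9, y_8, y_6, y_10 — 4 elements.

4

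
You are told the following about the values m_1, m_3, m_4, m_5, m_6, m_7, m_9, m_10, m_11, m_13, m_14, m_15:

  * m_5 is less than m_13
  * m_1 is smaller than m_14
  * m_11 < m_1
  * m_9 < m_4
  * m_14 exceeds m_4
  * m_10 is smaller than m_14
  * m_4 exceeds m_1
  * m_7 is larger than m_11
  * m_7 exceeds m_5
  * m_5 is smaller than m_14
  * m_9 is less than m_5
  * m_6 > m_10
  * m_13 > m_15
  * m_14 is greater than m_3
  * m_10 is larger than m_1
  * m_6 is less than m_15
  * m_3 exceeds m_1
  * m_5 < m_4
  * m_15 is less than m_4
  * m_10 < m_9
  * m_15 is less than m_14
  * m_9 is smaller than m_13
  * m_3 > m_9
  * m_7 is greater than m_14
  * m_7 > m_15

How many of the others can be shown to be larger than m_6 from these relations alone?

5

From m_6 the given relations immediately reach m_15.
From those, m_13, m_4, m_14, m_7 — 5 in total.
No other element is forced above m_6 by the given relations, so the count is 5.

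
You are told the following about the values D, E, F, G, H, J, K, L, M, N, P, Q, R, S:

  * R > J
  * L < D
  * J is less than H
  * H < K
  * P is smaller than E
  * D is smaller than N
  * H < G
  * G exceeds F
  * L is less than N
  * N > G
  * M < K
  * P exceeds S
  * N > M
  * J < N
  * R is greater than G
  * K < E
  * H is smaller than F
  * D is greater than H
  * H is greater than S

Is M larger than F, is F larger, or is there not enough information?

Following every chain through M: above M we get K, N, E.
F is not reached, and no chain runs the other way from F to M.
So the given relations leave the order of M and F undetermined.

undetermined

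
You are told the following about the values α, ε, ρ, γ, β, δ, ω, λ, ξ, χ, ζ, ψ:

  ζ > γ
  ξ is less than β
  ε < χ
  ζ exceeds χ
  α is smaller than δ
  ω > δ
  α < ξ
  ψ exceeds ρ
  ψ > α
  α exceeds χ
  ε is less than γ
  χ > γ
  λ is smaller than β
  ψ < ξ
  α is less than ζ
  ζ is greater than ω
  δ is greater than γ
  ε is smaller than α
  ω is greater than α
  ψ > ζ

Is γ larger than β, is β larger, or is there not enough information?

β

Chaining the given relations: γ < χ < α < δ < ω < ζ < ψ < ξ < β.
So β is larger.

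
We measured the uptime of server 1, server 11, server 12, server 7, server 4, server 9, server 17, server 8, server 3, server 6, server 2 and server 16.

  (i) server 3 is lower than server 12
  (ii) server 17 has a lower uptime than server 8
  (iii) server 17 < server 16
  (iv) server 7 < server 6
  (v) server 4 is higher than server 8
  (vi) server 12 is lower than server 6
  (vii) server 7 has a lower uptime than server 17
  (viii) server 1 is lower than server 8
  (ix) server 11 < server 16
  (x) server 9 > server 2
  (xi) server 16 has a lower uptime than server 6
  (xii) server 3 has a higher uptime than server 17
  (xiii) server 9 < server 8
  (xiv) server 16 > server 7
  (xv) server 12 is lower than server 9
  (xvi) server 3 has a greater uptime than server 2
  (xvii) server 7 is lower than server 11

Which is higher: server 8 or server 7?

server 8

server 7 < server 17 and server 17 < server 3 give server 7 < server 3.
With server 3 < server 12: server 7 < server 17 < server 3 < server 12.
With server 12 < server 9: server 7 < server 17 < server 3 < server 12 < server 9.
Then server 9 < server 8 extends the chain to server 8.
So server 7 < server 8; server 8 is the higher of the two.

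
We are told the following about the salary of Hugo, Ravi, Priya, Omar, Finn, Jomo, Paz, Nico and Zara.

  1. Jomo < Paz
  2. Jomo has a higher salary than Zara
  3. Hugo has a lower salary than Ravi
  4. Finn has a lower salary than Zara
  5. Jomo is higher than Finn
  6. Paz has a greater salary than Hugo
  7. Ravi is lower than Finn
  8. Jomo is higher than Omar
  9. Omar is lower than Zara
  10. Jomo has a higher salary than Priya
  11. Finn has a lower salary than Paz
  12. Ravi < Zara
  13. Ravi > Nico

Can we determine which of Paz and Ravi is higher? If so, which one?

Ravi < Finn and Finn < Zara give Ravi < Zara.
Then Zara < Jomo extends the chain to Jomo.
Then Jomo < Paz extends the chain to Paz.
So Paz is higher.

Paz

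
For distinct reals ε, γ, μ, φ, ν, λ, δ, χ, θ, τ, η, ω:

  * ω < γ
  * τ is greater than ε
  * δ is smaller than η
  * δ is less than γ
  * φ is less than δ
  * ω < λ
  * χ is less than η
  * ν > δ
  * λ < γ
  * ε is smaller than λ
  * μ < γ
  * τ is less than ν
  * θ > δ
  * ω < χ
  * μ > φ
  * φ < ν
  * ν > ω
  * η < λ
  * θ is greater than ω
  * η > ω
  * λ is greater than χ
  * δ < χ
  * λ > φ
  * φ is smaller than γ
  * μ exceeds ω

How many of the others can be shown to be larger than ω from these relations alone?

7

Directly above ω: χ, θ, μ, η, ν, λ, γ.
No other element is forced above ω by the given relations, so the count is 7.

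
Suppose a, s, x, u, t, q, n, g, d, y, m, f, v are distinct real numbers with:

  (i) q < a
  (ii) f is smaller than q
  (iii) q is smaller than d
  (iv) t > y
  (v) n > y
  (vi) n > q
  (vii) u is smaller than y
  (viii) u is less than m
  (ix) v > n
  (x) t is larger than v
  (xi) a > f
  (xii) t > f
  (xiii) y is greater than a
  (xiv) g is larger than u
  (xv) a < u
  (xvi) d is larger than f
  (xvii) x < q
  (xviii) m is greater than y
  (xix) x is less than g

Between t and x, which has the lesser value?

x

x < q and q < a give x < a.
With a < u: x < q < a < u.
With u < y: x < q < a < u < y.
With y < n: x < q < a < u < y < n.
Then n < v extends the chain to v.
With v < t: x < q < a < u < y < n < v < t.
So x < t; x is the smaller of the two.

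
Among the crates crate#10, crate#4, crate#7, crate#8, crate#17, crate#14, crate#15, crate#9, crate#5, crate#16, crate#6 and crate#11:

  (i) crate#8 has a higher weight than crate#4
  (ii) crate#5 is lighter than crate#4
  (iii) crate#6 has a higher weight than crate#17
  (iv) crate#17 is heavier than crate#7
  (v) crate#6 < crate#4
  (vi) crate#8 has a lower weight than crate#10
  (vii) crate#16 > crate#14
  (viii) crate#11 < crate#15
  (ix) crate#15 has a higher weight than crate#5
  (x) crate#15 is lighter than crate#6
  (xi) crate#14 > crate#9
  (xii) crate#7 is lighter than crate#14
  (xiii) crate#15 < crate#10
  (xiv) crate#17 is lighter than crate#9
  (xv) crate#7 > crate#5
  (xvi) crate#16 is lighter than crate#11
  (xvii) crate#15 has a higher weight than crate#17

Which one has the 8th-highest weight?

crate#14

Chaining the given pairs: crate#5 < crate#7 < crate#17 < crate#9 < crate#14 < crate#16 < crate#11 < crate#15 < crate#6 < crate#4 < crate#8 < crate#10.
The 8th largest is crate#14.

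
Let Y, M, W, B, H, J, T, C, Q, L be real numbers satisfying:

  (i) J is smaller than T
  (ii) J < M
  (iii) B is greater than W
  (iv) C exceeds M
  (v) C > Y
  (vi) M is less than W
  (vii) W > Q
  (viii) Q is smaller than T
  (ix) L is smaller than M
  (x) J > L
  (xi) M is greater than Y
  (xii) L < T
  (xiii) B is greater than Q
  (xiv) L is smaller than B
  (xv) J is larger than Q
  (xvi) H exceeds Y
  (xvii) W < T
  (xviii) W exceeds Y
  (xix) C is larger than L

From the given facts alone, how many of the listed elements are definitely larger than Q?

The elements the relations force above Q are J, M, W, C, T, B — no chain reaches any other.
That is 6.

6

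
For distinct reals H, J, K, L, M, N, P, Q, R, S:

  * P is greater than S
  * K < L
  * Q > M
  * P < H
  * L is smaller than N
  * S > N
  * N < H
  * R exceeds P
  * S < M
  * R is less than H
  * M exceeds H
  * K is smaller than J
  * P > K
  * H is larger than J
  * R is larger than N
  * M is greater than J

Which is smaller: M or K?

K

K < L and L < N give K < N.
Then N < S extends the chain to S.
With S < P: K < L < N < S < P.
With P < R: K < L < N < S < P < R.
With R < H: K < L < N < S < P < R < H.
Then H < M extends the chain to M.
So K < M; K is the smaller of the two.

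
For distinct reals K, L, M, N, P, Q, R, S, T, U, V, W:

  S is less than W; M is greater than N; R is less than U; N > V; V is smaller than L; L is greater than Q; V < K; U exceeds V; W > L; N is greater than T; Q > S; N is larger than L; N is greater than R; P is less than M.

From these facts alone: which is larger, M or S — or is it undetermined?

Chaining the given relations: S < Q < L < N < M.
So M is larger.

M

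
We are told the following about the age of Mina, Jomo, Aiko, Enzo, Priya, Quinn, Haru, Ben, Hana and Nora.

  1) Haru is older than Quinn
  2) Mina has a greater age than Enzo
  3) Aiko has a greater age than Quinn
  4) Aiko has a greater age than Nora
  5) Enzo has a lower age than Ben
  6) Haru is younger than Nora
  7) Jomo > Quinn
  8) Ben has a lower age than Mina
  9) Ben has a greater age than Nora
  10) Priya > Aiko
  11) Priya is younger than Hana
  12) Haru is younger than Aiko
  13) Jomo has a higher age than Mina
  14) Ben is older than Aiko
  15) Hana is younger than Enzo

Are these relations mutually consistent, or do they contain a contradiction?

The single ordering Quinn < Haru < Nora < Aiko < Priya < Hana < Enzo < Ben < Mina < Jomo satisfies every listed relation, so no contradiction arises.

consistent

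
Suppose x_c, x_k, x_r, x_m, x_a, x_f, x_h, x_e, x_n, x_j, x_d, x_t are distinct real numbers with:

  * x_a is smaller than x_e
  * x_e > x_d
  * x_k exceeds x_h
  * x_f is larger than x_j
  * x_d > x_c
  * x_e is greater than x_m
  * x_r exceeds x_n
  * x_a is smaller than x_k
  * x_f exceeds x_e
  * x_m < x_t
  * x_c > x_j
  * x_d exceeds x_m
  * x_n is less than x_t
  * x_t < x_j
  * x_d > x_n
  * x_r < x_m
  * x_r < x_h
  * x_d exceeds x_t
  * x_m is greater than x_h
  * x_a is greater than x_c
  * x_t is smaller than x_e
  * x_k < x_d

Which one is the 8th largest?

x_t

The consecutive relations fix a unique order: x_n < x_r < x_h < x_m < x_t < x_j < x_c < x_a < x_k < x_d < x_e < x_f.
Counting 8 from the largest end gives x_t.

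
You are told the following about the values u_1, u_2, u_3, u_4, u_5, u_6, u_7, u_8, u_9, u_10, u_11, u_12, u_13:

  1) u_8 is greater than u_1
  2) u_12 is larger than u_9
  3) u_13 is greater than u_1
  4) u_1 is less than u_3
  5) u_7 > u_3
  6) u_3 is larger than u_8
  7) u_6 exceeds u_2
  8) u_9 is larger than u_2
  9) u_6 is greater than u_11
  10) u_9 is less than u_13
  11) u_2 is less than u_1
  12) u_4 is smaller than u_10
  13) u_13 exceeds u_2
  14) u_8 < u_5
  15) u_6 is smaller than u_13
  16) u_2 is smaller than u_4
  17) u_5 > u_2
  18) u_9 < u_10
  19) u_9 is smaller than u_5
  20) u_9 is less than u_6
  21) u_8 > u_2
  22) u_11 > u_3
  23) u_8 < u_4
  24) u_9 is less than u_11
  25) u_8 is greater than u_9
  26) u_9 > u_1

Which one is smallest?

u_2

Chaining upward from u_2: directly above it, u_1, u_9, u_8, u_5, u_4, u_6, u_13; then u_12, u_3, u_11, u_10; then u_7.
That covers every other element, and nothing is given below u_2, so u_2 is the smallest.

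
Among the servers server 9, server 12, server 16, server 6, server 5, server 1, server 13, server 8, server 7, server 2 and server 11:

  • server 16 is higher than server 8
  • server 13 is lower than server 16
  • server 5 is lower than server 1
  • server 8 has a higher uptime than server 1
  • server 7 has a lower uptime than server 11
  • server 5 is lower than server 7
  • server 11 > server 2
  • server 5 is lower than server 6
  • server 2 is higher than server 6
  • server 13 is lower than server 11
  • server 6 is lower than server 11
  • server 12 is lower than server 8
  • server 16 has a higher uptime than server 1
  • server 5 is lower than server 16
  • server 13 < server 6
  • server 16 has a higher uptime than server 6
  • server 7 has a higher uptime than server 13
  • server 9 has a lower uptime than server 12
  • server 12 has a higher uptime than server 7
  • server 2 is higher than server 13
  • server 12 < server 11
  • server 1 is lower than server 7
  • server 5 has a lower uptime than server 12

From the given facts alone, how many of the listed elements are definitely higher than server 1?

5

Directly above server 1: server 7, server 8, server 16.
One step further: server 12, server 11 (5 so far).
Nothing else is reachable above server 1; 5 in all.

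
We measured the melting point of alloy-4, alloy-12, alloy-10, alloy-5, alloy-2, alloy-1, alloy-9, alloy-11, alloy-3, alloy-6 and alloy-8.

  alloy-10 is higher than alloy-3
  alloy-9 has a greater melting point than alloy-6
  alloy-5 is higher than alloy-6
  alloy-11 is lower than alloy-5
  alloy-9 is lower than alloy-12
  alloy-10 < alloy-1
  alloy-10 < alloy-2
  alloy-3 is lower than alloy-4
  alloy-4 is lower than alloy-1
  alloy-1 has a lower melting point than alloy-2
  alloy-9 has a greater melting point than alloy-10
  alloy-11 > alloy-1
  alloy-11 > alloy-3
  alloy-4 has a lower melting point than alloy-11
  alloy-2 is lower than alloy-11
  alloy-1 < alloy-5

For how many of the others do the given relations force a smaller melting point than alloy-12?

From alloy-12 the given relations immediately reach alloy-9.
From those, alloy-10, alloy-6 — 3 in total.
From those, alloy-3 — 4 in total.
Nothing else is reachable below alloy-12; 4 in all.

4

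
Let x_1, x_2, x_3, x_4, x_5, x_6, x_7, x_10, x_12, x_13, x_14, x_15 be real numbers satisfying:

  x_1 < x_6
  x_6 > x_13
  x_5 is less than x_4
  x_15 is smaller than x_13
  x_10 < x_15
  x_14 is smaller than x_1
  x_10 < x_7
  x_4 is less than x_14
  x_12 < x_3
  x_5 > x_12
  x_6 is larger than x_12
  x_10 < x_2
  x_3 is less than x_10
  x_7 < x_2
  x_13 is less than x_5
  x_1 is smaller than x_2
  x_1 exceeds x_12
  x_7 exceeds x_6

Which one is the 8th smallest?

x_14

Chaining the given pairs: x_12 < x_3 < x_10 < x_15 < x_13 < x_5 < x_4 < x_14 < x_1 < x_6 < x_7 < x_2.
The 8th smallest is x_14.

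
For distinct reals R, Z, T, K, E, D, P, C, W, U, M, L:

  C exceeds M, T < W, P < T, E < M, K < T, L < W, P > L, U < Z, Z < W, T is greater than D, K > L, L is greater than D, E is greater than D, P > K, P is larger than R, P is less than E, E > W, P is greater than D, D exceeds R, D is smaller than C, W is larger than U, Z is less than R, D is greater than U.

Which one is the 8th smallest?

The consecutive relations fix a unique order: U < Z < R < D < L < K < P < T < W < E < M < C.
Counting 8 from the smallest end gives T.

T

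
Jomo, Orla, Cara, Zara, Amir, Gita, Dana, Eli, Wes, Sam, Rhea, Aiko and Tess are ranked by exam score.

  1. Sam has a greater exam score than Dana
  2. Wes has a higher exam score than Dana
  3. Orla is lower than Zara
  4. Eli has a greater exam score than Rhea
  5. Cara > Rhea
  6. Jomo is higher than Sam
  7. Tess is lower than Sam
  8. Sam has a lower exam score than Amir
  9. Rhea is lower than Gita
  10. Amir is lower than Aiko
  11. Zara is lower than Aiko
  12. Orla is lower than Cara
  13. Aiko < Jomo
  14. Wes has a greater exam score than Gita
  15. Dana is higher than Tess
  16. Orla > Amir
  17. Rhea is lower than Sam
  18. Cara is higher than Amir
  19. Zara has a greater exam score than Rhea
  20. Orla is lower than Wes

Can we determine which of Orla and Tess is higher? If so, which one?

Following the relations from Tess: Tess < Dana < Sam < Amir < Orla.
So Orla is higher.

Orla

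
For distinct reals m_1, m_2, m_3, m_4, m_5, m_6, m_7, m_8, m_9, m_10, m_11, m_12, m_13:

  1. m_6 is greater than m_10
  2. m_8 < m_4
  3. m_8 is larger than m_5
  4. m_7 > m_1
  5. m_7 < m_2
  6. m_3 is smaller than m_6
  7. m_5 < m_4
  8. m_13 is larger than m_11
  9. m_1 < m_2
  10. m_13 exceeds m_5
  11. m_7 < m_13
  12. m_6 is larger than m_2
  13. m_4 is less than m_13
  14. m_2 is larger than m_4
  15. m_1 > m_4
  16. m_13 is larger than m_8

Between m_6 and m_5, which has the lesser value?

m_5 < m_8 and m_8 < m_4 give m_5 < m_4.
Then m_4 < m_1 extends the chain to m_1.
Then m_1 < m_2 extends the chain to m_2.
Then m_2 < m_6 extends the chain to m_6.
So m_5 < m_6; m_5 is the smaller of the two.

m_5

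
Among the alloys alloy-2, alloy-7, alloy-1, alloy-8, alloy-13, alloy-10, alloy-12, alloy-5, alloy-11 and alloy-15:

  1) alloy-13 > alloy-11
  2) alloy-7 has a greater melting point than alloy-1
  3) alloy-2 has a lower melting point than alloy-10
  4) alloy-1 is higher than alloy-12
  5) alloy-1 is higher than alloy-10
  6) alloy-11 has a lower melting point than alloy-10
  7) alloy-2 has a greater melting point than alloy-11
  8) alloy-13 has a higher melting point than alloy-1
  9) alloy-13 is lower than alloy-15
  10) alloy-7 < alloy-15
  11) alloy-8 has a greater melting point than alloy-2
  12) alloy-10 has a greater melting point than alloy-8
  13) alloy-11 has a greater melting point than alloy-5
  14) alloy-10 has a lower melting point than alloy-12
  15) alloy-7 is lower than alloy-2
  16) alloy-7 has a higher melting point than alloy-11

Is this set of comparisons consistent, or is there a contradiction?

We have alloy-1 < alloy-7 stated directly, yet also alloy-7 < alloy-2 < alloy-8 < alloy-10 < alloy-12 < alloy-1 by chaining the others — so alloy-7 < alloy-1. Contradiction.

inconsistent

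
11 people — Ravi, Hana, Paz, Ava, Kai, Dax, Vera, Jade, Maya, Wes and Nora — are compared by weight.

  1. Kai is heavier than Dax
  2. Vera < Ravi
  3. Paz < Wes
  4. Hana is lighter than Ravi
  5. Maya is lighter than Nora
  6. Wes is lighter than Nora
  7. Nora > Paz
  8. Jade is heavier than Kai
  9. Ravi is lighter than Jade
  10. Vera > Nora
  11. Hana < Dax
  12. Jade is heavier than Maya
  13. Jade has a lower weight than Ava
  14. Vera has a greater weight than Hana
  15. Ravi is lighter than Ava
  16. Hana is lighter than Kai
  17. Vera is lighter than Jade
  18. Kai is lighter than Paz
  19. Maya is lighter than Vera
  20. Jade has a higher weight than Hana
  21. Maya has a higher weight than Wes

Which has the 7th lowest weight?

Piecing the relations together gives one ordering: Hana < Dax < Kai < Paz < Wes < Maya < Nora < Vera < Ravi < Jade < Ava.
Counting 7 from the smallest end gives Nora.

Nora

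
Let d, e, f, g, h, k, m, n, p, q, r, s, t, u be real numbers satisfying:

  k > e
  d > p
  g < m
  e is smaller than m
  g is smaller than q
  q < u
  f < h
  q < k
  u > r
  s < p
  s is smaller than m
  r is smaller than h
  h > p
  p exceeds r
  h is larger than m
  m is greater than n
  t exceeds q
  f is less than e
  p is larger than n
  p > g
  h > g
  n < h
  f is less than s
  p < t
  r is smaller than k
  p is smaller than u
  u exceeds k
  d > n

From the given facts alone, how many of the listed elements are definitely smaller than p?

The elements the relations force below p are f, s, n, g, r — no chain reaches any other.
That is 5.

5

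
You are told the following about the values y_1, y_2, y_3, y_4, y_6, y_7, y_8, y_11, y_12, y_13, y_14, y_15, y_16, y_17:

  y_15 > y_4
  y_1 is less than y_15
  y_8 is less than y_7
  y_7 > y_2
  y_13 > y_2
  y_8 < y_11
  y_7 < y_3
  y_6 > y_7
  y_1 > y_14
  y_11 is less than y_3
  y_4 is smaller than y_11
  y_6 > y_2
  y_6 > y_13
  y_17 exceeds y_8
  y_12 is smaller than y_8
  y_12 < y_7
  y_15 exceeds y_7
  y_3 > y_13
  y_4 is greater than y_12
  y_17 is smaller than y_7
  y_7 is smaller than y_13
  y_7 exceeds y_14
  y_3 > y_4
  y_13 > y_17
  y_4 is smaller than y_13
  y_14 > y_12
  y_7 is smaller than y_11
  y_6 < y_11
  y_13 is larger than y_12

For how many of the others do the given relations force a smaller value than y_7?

5

From y_7 the given relations immediately reach y_12, y_14, y_8, y_2, y_17.
Nothing else is reachable below y_7; 5 in all.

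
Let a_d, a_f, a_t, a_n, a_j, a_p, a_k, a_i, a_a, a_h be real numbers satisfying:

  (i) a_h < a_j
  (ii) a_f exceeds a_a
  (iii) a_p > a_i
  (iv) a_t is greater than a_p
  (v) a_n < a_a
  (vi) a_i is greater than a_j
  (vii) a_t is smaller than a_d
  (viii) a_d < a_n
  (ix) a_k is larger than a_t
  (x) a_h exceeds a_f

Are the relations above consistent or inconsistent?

We have a_t < a_d stated directly, yet also a_d < a_n < a_a < a_f < a_h < a_j < a_i < a_p < a_t by chaining the others — so a_d < a_t. Contradiction.

inconsistent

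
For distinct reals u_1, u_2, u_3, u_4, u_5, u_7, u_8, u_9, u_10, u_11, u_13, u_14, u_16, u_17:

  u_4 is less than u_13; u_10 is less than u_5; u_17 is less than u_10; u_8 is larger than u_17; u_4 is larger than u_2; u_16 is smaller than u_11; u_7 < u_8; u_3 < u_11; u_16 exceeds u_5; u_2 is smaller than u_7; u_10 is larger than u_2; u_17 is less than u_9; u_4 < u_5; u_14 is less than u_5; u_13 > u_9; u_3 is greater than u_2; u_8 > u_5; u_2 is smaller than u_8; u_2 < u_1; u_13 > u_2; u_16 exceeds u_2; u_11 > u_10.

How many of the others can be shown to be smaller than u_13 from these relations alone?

4

Directly below u_13: u_2, u_4, u_9.
One step further: u_17 (4 so far).
Nothing else is reachable below u_13; 4 in all.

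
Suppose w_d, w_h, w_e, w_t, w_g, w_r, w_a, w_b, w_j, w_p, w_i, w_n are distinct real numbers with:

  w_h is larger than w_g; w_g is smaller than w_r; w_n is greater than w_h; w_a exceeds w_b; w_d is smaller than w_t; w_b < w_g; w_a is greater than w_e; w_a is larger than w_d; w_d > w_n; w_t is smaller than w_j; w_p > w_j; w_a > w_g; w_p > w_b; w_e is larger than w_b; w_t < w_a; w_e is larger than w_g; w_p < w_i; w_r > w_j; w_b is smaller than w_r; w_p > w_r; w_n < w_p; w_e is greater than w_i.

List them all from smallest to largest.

Each adjacent pair is fixed by a given relation: w_b < w_g; w_g < w_h; w_h < w_n; w_n < w_d; w_d < w_t; w_t < w_j; w_j < w_r; w_r < w_p; w_p < w_i; w_i < w_e; w_e < w_a. Chaining them end to end gives the full order.

w_b < w_g < w_h < w_n < w_d < w_t < w_j < w_r < w_p < w_i < w_e < w_a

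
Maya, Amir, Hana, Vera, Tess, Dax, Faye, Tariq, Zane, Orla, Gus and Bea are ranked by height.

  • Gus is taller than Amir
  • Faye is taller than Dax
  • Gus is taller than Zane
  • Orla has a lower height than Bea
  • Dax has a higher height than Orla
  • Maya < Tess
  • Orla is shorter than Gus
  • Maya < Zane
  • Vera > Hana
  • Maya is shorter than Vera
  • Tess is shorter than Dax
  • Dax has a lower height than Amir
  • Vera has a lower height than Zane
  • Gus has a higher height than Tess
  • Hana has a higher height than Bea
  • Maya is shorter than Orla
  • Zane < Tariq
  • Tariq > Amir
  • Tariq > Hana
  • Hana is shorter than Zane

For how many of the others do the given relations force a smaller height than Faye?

4

Directly below Faye: Dax.
One step further: Orla, Tess (3 so far).
One step further: Maya (4 so far).
Nothing else is reachable below Faye; 4 in all.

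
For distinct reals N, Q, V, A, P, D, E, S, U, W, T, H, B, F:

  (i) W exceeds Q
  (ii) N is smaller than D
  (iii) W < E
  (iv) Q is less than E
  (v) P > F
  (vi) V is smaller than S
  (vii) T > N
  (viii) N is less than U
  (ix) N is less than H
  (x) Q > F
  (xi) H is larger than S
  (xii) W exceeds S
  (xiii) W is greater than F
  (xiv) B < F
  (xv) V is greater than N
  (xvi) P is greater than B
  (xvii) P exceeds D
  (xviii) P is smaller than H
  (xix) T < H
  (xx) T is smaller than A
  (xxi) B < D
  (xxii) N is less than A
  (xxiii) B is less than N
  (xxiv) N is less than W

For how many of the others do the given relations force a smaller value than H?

Directly below H: N, T, S, P.
One step further: B, F, V, D (8 so far).
No other element is forced below H by the given relations, so the count is 8.

8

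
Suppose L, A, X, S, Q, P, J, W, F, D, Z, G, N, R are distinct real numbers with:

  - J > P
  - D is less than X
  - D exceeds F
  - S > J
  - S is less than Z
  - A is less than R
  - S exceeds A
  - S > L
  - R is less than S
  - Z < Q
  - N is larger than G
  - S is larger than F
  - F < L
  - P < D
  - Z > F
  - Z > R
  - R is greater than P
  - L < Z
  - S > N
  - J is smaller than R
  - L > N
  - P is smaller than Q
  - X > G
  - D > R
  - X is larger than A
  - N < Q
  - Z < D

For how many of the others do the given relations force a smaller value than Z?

9

From Z the given relations immediately reach F, L, R, S.
From those, P, J, N, A — 8 in total.
From those, G — 9 in total.
Nothing else is reachable below Z; 9 in all.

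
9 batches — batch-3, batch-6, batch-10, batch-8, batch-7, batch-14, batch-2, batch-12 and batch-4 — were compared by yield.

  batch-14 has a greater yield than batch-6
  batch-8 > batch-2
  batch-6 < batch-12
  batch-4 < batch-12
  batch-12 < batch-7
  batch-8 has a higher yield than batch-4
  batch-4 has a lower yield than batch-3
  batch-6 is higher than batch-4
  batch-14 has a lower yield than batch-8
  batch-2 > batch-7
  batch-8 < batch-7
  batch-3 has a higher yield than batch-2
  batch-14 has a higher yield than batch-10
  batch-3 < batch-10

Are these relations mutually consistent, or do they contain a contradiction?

inconsistent

We have batch-8 < batch-7 stated directly, yet also batch-7 < batch-2 < batch-3 < batch-10 < batch-14 < batch-8 by chaining the others — so batch-7 < batch-8. Contradiction.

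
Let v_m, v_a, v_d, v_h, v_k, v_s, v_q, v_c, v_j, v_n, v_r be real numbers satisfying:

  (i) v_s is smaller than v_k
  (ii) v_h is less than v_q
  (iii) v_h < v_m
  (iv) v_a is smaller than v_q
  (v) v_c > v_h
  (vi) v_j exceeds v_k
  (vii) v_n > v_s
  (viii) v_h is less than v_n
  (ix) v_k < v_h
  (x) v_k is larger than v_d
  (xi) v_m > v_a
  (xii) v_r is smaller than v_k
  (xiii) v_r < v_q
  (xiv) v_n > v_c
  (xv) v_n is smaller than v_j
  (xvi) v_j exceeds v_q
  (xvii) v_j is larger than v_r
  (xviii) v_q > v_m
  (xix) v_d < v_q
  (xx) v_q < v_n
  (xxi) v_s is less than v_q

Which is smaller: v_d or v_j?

v_d < v_k and v_k < v_h give v_d < v_h.
Then v_h < v_m extends the chain to v_m.
Then v_m < v_q extends the chain to v_q.
Then v_q < v_n extends the chain to v_n.
Then v_n < v_j extends the chain to v_j.
So v_d < v_j; v_d is the smaller of the two.

v_d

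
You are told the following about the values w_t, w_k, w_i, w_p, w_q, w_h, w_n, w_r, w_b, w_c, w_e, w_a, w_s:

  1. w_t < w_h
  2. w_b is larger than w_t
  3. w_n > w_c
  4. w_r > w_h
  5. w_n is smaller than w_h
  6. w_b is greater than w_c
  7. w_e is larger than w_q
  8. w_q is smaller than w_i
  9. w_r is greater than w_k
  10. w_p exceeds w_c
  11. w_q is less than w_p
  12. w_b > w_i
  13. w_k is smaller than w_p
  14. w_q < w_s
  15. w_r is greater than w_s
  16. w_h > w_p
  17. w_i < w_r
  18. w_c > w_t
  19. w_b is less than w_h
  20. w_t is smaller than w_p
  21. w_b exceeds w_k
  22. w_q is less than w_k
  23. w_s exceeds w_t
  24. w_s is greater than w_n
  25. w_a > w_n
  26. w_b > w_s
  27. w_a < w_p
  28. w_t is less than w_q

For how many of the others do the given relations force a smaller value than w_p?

6

The elements the relations force below w_p are w_t, w_q, w_c, w_n, w_k, w_a — no chain reaches any other.
That is 6.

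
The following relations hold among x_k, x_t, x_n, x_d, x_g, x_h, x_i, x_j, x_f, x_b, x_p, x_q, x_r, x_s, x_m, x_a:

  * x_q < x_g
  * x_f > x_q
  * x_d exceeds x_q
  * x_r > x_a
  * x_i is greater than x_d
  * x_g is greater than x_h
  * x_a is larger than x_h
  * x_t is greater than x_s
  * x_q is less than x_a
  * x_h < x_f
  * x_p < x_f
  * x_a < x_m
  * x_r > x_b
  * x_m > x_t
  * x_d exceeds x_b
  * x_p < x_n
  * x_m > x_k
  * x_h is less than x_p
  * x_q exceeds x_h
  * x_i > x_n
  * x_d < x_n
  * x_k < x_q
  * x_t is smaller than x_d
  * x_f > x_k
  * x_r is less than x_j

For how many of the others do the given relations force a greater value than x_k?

From x_k the given relations immediately reach x_q, x_f, x_m.
From those, x_a, x_d, x_g — 6 in total.
From those, x_n, x_i, x_r — 9 in total.
From those, x_j — 10 in total.
No other element is forced above x_k by the given relations, so the count is 10.

10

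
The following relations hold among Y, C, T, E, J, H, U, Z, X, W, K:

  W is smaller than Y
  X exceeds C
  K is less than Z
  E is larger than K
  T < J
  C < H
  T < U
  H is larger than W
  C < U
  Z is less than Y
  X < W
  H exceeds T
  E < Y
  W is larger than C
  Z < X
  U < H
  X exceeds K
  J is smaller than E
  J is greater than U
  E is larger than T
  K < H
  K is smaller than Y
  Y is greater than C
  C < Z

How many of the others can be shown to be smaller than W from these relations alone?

4

Directly below W: C, X.
One step further: K, Z (4 so far).
No other element is forced below W by the given relations, so the count is 4.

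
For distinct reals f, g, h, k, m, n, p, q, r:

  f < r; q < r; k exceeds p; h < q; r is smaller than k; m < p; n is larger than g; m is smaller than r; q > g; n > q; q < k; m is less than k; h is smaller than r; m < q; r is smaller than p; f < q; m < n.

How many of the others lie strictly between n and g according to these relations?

1

The relations place g below n. An element lies strictly between them when it is forced above g and also forced below n.
Above g: {q, r, p, k}. Below n: {h, f, m, q}.
Intersection: {q} — 1.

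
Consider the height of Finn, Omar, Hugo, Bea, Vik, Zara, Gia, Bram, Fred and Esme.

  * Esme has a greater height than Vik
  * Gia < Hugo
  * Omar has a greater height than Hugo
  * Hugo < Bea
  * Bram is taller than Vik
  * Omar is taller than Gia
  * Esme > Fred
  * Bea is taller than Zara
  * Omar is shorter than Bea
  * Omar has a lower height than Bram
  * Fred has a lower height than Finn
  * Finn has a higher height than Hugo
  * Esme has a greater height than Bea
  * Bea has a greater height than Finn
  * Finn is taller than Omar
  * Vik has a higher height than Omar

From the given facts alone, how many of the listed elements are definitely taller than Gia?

7

Directly above Gia: Hugo, Omar.
One step further: Vik, Bram, Finn, Bea (6 so far).
One step further: Esme (7 so far).
No other element is forced above Gia by the given relations, so the count is 7.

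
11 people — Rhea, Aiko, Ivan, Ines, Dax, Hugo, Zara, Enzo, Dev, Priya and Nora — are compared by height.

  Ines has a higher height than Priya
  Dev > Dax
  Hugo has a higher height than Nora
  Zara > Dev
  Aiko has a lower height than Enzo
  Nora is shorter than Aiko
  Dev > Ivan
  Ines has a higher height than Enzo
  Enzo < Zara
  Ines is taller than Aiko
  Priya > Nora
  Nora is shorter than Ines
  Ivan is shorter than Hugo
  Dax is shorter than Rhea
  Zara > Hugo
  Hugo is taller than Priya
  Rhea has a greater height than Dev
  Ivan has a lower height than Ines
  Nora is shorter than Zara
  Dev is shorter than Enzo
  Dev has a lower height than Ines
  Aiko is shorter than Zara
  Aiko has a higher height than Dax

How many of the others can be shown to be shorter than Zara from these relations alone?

8

The elements the relations force below Zara are Ivan, Dax, Dev, Nora, Priya, Aiko, Enzo, Hugo — no chain reaches any other.
That is 8.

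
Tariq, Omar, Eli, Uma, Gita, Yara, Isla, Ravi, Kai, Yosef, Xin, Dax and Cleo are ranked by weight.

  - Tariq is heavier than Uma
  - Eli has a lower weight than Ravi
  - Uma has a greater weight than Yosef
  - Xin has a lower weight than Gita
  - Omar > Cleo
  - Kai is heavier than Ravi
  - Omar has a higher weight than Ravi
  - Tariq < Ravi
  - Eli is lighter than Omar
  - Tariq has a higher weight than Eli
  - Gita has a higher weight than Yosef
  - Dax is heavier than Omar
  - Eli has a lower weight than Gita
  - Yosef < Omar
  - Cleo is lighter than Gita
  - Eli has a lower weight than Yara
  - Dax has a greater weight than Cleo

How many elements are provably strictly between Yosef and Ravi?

2

Chaining upward from Yosef reaches: Uma, Tariq, Gita, Omar, Dax, Kai.
Chaining downward from Ravi reaches: Eli, Uma, Tariq.
Strictly between Yosef and Ravi are those in both lists: Uma, Tariq — 2 elements.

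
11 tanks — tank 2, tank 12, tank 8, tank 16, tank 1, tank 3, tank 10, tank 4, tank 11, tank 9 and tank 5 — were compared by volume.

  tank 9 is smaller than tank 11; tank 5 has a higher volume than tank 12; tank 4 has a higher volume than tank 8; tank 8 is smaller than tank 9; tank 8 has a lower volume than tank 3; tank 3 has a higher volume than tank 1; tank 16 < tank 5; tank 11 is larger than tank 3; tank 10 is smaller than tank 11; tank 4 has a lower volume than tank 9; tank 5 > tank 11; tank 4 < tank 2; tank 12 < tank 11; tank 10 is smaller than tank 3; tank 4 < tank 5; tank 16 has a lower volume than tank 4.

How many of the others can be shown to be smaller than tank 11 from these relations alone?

8

From tank 11 the given relations immediately reach tank 10, tank 9, tank 12, tank 3.
From those, tank 8, tank 4, tank 1 — 7 in total.
From those, tank 16 — 8 in total.
No other element is forced below tank 11 by the given relations, so the count is 8.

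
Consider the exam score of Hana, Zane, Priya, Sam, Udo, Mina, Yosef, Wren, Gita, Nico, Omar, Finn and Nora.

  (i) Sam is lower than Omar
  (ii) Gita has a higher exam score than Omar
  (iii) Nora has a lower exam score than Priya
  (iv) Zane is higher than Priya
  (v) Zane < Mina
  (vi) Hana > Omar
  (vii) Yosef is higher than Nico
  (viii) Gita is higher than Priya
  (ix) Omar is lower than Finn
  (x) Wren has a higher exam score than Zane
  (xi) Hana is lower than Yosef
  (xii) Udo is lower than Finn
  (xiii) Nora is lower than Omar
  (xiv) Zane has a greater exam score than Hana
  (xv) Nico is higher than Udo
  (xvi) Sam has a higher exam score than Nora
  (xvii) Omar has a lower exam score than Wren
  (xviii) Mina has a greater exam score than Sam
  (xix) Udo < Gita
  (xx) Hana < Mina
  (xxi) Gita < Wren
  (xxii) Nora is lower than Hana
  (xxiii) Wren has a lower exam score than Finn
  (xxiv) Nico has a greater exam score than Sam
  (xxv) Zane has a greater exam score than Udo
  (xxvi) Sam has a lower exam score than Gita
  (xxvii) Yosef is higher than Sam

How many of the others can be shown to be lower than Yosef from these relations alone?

6

The elements the relations force below Yosef are Nora, Udo, Sam, Omar, Nico, Hana — no chain reaches any other.
That is 6.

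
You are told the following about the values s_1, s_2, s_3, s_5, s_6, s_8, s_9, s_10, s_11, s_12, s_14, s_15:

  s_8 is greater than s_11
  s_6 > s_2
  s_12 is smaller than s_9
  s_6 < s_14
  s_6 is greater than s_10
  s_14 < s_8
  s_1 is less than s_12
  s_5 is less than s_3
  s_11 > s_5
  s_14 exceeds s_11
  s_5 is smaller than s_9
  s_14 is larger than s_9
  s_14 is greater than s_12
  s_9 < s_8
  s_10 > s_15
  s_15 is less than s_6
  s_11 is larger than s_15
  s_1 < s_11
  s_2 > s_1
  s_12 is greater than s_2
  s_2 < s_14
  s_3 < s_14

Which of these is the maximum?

s_8

Chaining downward from s_8: directly below it, s_11, s_9, s_14; then s_15, s_5, s_3, s_1, s_2, s_6, s_12; then s_10.
That covers every other element, and nothing is given above s_8, so s_8 is the maximum.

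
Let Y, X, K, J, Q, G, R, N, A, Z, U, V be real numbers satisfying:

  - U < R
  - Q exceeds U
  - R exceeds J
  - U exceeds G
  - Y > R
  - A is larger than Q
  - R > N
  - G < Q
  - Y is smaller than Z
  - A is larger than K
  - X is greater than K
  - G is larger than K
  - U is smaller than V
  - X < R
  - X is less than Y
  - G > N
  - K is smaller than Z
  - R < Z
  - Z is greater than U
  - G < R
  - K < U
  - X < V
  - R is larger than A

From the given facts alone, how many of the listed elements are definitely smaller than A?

From A the given relations immediately reach K, Q.
From those, G, U — 4 in total.
From those, N — 5 in total.
Nothing else is reachable below A; 5 in all.

5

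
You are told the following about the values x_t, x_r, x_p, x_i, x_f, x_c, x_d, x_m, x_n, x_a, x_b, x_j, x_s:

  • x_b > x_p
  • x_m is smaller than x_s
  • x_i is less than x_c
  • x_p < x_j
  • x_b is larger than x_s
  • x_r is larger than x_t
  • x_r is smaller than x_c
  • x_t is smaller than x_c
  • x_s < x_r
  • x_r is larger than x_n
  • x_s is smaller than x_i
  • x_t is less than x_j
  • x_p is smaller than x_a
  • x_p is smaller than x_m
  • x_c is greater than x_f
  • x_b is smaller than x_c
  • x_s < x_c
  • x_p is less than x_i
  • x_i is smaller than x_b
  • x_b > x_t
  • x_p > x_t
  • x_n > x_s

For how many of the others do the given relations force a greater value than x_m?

6

From x_m the given relations immediately reach x_s.
From those, x_i, x_n, x_b, x_r, x_c — 6 in total.
Nothing else is reachable above x_m; 6 in all.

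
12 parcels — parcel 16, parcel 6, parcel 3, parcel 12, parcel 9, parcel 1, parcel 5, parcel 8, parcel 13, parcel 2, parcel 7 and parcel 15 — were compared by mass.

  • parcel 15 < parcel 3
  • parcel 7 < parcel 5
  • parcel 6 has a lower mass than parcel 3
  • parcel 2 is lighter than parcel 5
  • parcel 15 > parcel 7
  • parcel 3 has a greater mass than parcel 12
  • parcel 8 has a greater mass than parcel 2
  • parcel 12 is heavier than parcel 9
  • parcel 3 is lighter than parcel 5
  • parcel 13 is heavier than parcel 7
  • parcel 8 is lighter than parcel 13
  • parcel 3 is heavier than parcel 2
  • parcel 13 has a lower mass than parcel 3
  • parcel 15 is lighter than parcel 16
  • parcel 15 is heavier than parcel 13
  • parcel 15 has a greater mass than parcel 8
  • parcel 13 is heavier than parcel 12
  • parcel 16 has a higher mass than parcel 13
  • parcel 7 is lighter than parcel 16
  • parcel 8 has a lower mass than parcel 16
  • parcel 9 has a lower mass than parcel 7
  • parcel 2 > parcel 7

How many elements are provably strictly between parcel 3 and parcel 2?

The relations place parcel 2 below parcel 3. An element lies strictly between them when it is forced above parcel 2 and also forced below parcel 3.
Above parcel 2: {parcel 8, parcel 13, parcel 15, parcel 5, parcel 16}. Below parcel 3: {parcel 9, parcel 7, parcel 8, parcel 12, parcel 6, parcel 13, parcel 15}.
Intersection: {parcel 8, parcel 13, parcel 15} — 3.

3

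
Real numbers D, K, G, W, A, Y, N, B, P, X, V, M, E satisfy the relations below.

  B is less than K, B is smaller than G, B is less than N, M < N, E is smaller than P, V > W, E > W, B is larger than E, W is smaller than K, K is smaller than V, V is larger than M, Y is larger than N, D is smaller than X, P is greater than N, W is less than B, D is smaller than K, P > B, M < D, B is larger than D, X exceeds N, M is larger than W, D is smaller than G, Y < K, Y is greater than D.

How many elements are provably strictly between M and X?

The relations place M below X. An element lies strictly between them when it is forced above M and also forced below X.
Above M: {D, B, N, G, P, Y, K, V}. Below X: {W, E, D, B, N}.
Intersection: {D, B, N} — 3.

3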